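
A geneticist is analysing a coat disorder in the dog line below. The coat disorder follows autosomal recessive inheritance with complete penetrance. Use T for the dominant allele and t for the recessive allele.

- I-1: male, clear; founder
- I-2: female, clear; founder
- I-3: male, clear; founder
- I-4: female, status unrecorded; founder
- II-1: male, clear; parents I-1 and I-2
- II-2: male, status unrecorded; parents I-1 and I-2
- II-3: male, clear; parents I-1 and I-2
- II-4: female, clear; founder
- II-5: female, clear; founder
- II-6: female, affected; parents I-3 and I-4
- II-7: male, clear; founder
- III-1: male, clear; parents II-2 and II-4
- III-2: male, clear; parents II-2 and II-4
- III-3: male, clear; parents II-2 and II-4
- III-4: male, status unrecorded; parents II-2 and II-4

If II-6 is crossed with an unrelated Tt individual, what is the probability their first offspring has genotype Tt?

1/2

II-6 is affected, so II-6 is tt.
The cross gives 1/2 Tt : 1/2 tt, so P(offspring has genotype Tt) = 1/2.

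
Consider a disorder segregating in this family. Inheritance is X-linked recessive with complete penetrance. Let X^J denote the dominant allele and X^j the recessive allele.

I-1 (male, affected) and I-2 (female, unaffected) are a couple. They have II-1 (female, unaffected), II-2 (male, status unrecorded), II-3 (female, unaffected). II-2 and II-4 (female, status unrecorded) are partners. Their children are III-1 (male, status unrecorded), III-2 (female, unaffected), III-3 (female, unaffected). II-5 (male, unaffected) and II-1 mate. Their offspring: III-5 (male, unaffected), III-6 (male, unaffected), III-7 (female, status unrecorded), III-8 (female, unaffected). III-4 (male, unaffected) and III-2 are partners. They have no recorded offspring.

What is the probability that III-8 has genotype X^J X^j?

II-5 is unaffected, so II-5 is X^J Y.
II-1 is unaffected so carries J and received j from I-1 (X^j Y), so II-1 is X^J X^j.
Their cross gives offspring ratios 1/2 X^J X^J : 1/2 X^J X^j. Conditioning on III-8 being unaffected, P(X^J X^j) = 1/2 / 1 = 1/2.

1/2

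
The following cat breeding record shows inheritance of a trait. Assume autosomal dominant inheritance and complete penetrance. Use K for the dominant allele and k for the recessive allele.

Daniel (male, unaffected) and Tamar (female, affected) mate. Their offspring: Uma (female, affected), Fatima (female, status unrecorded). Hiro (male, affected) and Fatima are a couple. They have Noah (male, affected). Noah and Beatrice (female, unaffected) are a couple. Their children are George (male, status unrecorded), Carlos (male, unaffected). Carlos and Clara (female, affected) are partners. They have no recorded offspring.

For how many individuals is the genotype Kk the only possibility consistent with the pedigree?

Obligate heterozygotes: Uma is affected so carries K and received k from Daniel (kk), so Uma is Kk; Noah is affected so carries K and passed k to Carlos (kk), so Noah is Kk.
Every other individual is either homozygous by phenotype or has at least one consistent homozygous assignment, so the count is 2.

2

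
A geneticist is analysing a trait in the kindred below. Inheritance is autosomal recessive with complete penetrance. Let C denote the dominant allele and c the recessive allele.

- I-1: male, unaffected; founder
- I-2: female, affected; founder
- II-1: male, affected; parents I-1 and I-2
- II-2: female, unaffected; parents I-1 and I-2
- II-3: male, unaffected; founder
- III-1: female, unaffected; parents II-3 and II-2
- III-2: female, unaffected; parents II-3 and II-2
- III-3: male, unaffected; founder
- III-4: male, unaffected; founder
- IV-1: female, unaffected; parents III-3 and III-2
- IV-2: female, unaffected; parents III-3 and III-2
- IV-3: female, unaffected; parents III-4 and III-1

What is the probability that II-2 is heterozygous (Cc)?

II-2 is unaffected so carries C and received c from I-2 (cc), so II-2 is Cc, giving P(Cc) = 1.

1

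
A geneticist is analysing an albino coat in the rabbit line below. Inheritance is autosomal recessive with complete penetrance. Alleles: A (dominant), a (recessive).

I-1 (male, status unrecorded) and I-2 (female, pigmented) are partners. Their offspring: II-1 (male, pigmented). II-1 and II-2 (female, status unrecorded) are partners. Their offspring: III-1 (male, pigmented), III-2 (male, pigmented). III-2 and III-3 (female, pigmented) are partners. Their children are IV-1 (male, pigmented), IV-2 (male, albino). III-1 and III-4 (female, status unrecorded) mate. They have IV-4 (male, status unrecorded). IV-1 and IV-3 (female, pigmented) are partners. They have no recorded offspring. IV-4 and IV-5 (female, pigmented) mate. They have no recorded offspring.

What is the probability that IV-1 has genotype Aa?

2/3

III-2 is pigmented so carries A and passed a to IV-2 (aa), so III-2 is Aa.
III-3 is pigmented so carries A and passed a to IV-2 (aa), so III-3 is Aa.
Their cross gives offspring ratios 1/4 AA : 1/2 Aa : 1/4 aa. Conditioning on IV-1 being pigmented, P(Aa) = 1/2 / 3/4 = 2/3.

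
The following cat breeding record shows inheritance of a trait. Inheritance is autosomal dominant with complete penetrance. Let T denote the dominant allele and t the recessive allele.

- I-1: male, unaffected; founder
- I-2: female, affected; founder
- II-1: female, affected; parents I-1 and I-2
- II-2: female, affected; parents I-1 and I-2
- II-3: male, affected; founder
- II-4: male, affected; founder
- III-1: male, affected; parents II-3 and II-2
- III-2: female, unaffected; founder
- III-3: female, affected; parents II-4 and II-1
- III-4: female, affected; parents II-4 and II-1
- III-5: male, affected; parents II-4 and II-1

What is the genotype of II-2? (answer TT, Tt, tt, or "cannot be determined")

From phenotype alone, II-2 is TT or Tt.
II-2 is affected so carries T and received t from I-1 (tt), so II-2 is Tt.

Tt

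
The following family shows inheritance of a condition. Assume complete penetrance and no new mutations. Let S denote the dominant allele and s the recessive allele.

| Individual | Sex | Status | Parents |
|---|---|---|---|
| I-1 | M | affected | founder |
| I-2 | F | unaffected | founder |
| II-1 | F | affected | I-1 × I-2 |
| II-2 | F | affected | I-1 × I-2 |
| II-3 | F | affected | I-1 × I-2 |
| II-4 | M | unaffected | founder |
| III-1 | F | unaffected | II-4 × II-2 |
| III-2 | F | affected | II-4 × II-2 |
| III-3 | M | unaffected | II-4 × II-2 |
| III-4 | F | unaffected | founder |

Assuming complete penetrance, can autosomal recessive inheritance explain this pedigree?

A consistent assignment under autosomal recessive exists: I-1 ss, I-2 Ss, II-1 ss, II-2 ss, II-3 ss, II-4 Ss, III-1 Ss, III-2 ss, III-3 Ss, III-4 SS.
In this assignment every recorded phenotype matches its genotype and every non-founder's genotype is obtainable from its parents' genotypes, so the pedigree is consistent.

Yes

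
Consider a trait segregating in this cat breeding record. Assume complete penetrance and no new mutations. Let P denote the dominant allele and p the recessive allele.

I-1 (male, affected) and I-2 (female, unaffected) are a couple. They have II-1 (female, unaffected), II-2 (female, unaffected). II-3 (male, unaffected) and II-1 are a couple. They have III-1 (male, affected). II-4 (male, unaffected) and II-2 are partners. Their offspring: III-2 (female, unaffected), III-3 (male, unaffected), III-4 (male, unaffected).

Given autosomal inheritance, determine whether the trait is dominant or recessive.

II-3 and II-1 are both unaffected yet have an affected child III-1. Under dominance, an affected child requires at least one affected parent, so the trait cannot be dominant.

recessive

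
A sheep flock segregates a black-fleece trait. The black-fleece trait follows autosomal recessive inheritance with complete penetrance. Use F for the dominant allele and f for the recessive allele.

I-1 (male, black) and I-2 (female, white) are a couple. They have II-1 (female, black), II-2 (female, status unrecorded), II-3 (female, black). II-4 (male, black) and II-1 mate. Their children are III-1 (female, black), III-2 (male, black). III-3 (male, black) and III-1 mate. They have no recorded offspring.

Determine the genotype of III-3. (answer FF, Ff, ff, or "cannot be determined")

III-3 is black, so III-3 is ff.

ff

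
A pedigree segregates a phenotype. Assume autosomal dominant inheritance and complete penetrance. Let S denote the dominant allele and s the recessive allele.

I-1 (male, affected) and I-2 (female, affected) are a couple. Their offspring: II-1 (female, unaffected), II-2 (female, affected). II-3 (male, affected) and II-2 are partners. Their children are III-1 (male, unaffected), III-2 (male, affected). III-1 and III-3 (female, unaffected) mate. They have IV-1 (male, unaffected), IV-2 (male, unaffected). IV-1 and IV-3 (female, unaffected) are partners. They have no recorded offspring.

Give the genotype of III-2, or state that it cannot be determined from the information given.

cannot be determined

III-2's phenotype allows SS or Ss, and no parent or child forces a single allele at both positions; consistent genotype assignments exist with III-2 as SS or Ss.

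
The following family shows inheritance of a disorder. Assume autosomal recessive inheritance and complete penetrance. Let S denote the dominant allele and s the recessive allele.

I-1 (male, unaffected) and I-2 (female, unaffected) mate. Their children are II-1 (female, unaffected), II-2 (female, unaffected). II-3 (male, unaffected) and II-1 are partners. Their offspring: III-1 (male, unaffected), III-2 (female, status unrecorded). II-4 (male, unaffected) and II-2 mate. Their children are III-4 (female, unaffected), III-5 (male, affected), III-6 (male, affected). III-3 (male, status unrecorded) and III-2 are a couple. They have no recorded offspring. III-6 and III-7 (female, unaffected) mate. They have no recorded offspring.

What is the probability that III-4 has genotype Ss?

II-4 is unaffected so carries S and passed s to III-5 (ss), so II-4 is Ss.
II-2 is unaffected so carries S and passed s to III-5 (ss), so II-2 is Ss.
Their cross gives offspring ratios 1/4 SS : 1/2 Ss : 1/4 ss. Conditioning on III-4 being unaffected, P(Ss) = 1/2 / 3/4 = 2/3.

2/3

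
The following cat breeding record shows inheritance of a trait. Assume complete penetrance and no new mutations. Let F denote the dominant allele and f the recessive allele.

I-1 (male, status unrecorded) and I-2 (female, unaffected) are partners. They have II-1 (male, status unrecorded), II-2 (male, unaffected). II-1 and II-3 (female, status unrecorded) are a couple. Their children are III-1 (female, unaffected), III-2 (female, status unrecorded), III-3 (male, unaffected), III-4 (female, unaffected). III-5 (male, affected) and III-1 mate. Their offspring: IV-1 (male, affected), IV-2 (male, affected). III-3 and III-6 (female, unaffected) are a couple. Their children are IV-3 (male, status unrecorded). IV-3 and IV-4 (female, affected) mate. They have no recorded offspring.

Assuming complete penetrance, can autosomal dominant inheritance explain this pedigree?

Yes

A consistent assignment under autosomal dominant exists: I-1 Ff, I-2 ff, II-1 Ff, II-2 ff, II-3 Ff, III-1 ff, III-2 FF, III-3 ff, III-4 ff, III-5 FF, III-6 ff, IV-1 Ff, IV-2 Ff, IV-3 ff, IV-4 FF.
In this assignment every recorded phenotype matches its genotype and every non-founder's genotype is obtainable from its parents' genotypes, so the pedigree is consistent.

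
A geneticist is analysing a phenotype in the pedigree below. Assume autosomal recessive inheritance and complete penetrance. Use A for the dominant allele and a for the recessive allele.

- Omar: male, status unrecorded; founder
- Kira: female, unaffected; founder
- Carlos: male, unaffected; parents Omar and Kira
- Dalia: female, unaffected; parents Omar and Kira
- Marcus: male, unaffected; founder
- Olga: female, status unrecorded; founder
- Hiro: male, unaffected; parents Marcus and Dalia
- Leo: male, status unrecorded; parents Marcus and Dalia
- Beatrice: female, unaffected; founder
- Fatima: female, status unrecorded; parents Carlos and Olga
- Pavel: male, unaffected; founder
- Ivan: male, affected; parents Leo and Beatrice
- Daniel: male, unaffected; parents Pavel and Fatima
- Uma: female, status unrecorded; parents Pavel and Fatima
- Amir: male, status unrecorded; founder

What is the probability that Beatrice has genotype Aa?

Beatrice is unaffected so carries A and passed a to Ivan (aa), so Beatrice is Aa, giving P(Aa) = 1.

1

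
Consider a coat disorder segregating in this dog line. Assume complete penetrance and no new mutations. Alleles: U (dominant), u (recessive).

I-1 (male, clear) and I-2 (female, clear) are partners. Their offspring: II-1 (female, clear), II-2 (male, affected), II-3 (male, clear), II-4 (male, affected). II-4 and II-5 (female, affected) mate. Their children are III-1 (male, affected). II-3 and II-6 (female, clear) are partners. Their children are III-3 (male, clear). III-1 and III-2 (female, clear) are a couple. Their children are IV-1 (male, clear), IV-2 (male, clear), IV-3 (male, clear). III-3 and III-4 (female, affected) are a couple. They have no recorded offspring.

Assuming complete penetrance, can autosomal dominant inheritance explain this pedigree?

Under autosomal dominant, II-2 (affected, male) cannot arise from I-1 (clear) × I-2 (clear).

No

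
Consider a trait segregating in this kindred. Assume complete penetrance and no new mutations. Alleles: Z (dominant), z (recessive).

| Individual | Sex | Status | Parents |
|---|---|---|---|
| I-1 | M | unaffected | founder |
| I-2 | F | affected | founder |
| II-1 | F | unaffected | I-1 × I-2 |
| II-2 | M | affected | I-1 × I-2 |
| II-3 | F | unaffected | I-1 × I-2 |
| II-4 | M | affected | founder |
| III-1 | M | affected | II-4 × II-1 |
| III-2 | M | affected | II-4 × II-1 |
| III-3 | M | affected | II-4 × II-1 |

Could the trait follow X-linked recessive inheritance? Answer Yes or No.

Yes

A consistent assignment under X-linked recessive exists: I-1 X^Z Y, I-2 X^z X^z, II-1 X^Z X^z, II-2 X^z Y, II-3 X^Z X^z, II-4 X^z Y, III-1 X^z Y, III-2 X^z Y, III-3 X^z Y.
In this assignment every recorded phenotype matches its genotype and every non-founder's genotype is obtainable from its parents' genotypes, so the pedigree is consistent.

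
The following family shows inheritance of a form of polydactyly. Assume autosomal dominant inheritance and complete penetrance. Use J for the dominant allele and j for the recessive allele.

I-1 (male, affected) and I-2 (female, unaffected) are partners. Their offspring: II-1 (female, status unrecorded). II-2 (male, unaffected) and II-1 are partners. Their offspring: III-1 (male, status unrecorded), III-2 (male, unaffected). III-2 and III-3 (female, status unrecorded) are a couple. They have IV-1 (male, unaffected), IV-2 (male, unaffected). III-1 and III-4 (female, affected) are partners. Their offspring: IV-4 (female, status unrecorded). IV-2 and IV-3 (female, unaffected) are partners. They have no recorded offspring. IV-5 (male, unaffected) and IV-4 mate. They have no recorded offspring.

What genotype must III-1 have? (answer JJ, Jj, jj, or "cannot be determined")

cannot be determined

III-1's phenotype is unrecorded, and no parent or child forces a single allele at both positions; consistent genotype assignments exist with III-1 as Jj or jj.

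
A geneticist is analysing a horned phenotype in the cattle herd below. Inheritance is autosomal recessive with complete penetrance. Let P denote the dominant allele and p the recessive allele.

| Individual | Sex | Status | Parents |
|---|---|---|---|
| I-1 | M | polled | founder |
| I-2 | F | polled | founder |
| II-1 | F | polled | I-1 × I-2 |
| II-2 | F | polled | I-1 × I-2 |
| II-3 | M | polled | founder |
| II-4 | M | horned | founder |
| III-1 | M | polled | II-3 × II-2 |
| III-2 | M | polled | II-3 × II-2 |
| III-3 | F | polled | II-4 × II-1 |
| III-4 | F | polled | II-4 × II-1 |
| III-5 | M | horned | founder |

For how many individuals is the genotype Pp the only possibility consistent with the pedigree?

Obligate heterozygotes: III-3 is polled so carries P and received p from II-4 (pp), so III-3 is Pp; III-4 is polled so carries P and received p from II-4 (pp), so III-4 is Pp.
Every other individual is either homozygous by phenotype or has at least one consistent homozygous assignment, so the count is 2.

2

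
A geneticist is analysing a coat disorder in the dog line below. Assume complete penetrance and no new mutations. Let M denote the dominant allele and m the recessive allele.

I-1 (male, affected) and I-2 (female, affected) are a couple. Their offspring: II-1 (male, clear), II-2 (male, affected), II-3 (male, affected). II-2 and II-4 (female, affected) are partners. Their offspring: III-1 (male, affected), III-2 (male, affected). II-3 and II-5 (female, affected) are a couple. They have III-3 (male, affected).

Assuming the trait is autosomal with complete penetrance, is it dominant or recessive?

I-1 and I-2 are both affected yet have a clear child II-1. Under a recessive model two affected parents are homozygous and every child would be affected, so the trait cannot be recessive.

dominant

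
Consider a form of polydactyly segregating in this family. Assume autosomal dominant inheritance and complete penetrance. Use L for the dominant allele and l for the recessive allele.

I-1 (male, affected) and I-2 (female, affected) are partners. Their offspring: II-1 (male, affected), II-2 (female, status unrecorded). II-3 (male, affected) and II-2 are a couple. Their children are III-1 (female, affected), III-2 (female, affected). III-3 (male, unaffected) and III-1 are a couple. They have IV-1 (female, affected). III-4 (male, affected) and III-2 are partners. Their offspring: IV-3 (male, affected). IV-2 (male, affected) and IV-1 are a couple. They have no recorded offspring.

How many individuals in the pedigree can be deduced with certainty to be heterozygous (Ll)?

1

Obligate heterozygotes: IV-1 is affected so carries L and received l from III-3 (ll), so IV-1 is Ll.
Every other individual is either homozygous by phenotype or has at least one consistent homozygous assignment, so the count is 1.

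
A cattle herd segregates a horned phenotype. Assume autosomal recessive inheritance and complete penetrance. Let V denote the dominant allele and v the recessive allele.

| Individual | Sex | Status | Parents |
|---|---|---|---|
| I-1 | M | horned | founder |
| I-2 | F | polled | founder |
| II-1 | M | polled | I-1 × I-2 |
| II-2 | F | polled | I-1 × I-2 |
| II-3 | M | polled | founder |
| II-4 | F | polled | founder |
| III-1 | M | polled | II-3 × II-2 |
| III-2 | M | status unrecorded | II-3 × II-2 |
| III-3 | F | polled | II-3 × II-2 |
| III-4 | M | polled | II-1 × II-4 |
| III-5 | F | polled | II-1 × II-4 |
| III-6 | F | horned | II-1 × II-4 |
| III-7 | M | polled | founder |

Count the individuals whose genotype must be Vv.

Obligate heterozygotes: II-1 is polled so carries V and received v from I-1 (vv), so II-1 is Vv; II-2 is polled so carries V and received v from I-1 (vv), so II-2 is Vv; II-4 is polled so carries V and passed v to III-6 (vv), so II-4 is Vv.
Every other individual is either homozygous by phenotype or has at least one consistent homozygous assignment, so the count is 3.

3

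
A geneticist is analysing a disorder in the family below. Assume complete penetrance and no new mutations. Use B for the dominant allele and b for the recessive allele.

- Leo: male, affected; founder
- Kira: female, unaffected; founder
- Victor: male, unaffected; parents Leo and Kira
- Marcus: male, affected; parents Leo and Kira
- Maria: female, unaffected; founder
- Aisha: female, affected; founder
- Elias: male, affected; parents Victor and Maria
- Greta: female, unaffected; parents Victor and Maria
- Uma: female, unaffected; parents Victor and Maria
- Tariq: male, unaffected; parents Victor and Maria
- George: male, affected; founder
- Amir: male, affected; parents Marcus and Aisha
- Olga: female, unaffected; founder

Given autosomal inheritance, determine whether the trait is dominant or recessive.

recessive

Victor and Maria are both unaffected yet have an affected child Elias. Under dominance, an affected child requires at least one affected parent, so the trait cannot be dominant.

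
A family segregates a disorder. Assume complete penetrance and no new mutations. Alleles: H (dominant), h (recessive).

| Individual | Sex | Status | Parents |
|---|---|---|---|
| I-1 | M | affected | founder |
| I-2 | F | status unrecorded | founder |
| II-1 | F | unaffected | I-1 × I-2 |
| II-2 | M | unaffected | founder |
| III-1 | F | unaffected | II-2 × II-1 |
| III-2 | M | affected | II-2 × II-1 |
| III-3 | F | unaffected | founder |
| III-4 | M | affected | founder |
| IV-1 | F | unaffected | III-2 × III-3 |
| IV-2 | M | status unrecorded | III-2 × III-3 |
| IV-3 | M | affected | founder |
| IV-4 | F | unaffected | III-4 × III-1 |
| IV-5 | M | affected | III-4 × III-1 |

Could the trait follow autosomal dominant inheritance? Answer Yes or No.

No

Under autosomal dominant, III-2 (affected, male) cannot arise from II-2 (unaffected) × II-1 (unaffected).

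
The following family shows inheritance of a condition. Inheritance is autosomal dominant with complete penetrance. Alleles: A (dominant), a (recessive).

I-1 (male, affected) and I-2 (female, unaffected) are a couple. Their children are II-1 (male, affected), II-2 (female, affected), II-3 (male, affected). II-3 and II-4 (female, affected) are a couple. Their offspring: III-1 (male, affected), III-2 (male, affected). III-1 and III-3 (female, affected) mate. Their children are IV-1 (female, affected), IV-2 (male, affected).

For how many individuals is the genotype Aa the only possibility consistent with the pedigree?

3

Obligate heterozygotes: II-1 is affected so carries A and received a from I-2 (aa), so II-1 is Aa; II-2 is affected so carries A and received a from I-2 (aa), so II-2 is Aa; II-3 is affected so carries A and received a from I-2 (aa), so II-3 is Aa.
Every other individual is either homozygous by phenotype or has at least one consistent homozygous assignment, so the count is 3.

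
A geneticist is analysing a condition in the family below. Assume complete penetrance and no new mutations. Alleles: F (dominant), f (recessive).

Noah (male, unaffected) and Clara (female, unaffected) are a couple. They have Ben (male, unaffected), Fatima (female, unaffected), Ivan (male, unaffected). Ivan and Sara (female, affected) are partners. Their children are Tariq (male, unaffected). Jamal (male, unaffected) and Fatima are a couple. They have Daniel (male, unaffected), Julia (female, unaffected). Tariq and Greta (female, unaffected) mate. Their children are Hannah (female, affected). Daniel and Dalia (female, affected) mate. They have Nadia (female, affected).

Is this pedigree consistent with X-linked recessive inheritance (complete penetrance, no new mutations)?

No

Under X-linked recessive, Tariq (unaffected, male) cannot arise from Ivan (unaffected) × Sara (affected).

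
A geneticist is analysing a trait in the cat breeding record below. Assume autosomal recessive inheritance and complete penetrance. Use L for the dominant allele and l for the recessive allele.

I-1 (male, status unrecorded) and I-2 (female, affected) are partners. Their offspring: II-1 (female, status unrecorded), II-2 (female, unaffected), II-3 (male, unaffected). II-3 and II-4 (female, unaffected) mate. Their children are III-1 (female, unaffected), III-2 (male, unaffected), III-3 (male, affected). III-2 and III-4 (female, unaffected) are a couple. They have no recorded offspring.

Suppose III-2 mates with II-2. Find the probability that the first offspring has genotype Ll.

II-3 is unaffected so carries L and received l from I-2 (ll), so II-3 is Ll.
II-4 is unaffected so carries L and passed l to III-3 (ll), so II-4 is Ll.
III-2 is an unaffected offspring of II-3 (Ll) × II-4 (Ll), whose cross gives 1/4 LL : 1/2 Ll : 1/4 ll; conditioning on being unaffected, III-2 is LL with probability 1/3, Ll with probability 2/3.
II-2 is unaffected so carries L and received l from I-2 (ll), so II-2 is Ll.
Summing over parental genotype combinations, P(offspring has genotype Ll) = 1/3·1/2 + 2/3·1/2 = 1/2.

1/2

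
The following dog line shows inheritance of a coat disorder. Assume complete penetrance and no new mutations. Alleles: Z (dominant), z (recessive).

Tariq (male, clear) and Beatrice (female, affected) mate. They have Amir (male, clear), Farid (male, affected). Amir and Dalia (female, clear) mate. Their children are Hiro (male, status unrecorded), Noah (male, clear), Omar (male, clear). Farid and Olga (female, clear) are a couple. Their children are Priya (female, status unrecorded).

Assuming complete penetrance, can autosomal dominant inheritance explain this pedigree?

A consistent assignment under autosomal dominant exists: Tariq zz, Beatrice Zz, Amir zz, Farid Zz, Dalia zz, Olga zz, Hiro zz, Noah zz, Omar zz, Priya Zz.
In this assignment every recorded phenotype matches its genotype and every non-founder's genotype is obtainable from its parents' genotypes, so the pedigree is consistent.

Yes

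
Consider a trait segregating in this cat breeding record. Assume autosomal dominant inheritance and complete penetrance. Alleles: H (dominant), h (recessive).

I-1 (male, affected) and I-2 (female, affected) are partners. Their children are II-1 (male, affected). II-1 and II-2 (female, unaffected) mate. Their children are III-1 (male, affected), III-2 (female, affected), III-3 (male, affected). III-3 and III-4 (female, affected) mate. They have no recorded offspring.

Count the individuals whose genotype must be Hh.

3

Obligate heterozygotes: III-1 is affected so carries H and received h from II-2 (hh), so III-1 is Hh; III-2 is affected so carries H and received h from II-2 (hh), so III-2 is Hh; III-3 is affected so carries H and received h from II-2 (hh), so III-3 is Hh.
Every other individual is either homozygous by phenotype or has at least one consistent homozygous assignment, so the count is 3.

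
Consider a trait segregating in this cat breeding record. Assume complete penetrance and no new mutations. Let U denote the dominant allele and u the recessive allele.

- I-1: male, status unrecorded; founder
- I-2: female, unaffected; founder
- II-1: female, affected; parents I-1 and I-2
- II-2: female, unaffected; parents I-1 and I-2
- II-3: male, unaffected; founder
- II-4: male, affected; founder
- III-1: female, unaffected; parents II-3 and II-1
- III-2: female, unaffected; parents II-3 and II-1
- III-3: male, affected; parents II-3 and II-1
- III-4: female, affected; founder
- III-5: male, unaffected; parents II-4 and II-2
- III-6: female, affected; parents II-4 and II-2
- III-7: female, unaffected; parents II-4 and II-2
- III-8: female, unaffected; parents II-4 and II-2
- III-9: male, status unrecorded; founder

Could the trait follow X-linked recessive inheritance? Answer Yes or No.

Yes

A consistent assignment under X-linked recessive exists: I-1 X^u Y, I-2 X^U X^u, II-1 X^u X^u, II-2 X^U X^u, II-3 X^U Y, II-4 X^u Y, III-1 X^U X^u, III-2 X^U X^u, III-3 X^u Y, III-4 X^u X^u, III-5 X^U Y, III-6 X^u X^u, III-7 X^U X^u, III-8 X^U X^u, III-9 X^U Y.
In this assignment every recorded phenotype matches its genotype and every non-founder's genotype is obtainable from its parents' genotypes, so the pedigree is consistent.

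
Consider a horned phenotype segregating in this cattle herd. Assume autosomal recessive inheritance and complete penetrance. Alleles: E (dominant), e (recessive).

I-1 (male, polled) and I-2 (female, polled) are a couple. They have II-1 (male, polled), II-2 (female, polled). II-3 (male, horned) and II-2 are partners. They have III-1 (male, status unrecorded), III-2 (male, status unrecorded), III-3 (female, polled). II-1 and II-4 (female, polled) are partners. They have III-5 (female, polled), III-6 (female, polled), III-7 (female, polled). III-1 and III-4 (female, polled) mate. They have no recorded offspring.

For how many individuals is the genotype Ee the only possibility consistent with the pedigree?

Obligate heterozygotes: III-3 is polled so carries E and received e from II-3 (ee), so III-3 is Ee.
Every other individual is either homozygous by phenotype or has at least one consistent homozygous assignment, so the count is 1.

1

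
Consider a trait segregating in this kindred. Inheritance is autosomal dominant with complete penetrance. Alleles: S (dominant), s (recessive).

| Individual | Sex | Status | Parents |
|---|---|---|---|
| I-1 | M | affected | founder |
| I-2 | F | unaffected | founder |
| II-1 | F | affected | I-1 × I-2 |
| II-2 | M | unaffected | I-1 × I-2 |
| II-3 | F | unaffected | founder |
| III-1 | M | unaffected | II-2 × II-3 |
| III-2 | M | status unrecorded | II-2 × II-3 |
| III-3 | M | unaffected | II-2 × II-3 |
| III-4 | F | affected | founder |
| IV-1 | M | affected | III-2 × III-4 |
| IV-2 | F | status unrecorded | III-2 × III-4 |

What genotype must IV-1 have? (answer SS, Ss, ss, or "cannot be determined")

From phenotype alone, IV-1 is SS or Ss.
IV-1 is affected so carries S and received s from III-2 (ss), so IV-1 is Ss.

Ss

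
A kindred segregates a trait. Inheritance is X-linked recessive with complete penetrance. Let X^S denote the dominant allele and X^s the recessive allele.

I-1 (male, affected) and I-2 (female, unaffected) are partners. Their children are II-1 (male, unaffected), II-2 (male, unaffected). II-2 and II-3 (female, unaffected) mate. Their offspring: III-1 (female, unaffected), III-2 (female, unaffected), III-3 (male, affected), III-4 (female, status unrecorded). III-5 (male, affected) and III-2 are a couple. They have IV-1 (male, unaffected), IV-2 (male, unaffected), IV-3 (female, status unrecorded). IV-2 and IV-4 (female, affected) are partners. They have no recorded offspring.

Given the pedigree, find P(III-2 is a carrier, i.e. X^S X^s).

II-2 is unaffected, so II-2 is X^S Y.
II-3 is unaffected so carries S and passed s to III-3 (X^s Y), so II-3 is X^S X^s.
Their cross gives offspring ratios 1/2 X^S X^S : 1/2 X^S X^s. Conditioning on III-2 being unaffected, P(X^S X^s) = 1/2 / 1 = 1/2 before taking III-2's own offspring into account.
III-5 is affected, so III-5 is X^s Y.
Now use III-2's offspring. Probability of each recorded status — unaffected son IV-1: 1/2 if III-2 is X^S X^s, 1 if X^S X^S; unaffected son IV-2: 1/2 if III-2 is X^S X^s, 1 if X^S X^S. (IV-3: equally likely either way, so uninformative.)
Bayes: P(X^S X^s) = 1/2·1/4 / (1/2·1/4 + 1/2·1) = 1/5.

1/5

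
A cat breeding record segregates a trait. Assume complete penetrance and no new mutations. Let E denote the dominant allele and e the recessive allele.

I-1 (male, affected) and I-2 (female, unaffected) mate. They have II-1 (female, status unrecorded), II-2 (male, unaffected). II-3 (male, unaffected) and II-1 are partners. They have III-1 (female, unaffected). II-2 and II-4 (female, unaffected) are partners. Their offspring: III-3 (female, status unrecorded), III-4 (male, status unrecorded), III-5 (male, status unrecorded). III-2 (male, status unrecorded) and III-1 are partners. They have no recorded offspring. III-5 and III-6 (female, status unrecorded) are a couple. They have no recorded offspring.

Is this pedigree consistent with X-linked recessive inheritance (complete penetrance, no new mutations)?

A consistent assignment under X-linked recessive exists: I-1 X^e Y, I-2 X^E X^E, II-1 X^E X^e, II-2 X^E Y, II-3 X^E Y, II-4 X^E X^E, III-1 X^E X^E, III-2 X^E Y, III-3 X^E X^E, III-4 X^E Y, III-5 X^E Y, III-6 X^E X^E.
In this assignment every recorded phenotype matches its genotype and every non-founder's genotype is obtainable from its parents' genotypes, so the pedigree is consistent.

Yes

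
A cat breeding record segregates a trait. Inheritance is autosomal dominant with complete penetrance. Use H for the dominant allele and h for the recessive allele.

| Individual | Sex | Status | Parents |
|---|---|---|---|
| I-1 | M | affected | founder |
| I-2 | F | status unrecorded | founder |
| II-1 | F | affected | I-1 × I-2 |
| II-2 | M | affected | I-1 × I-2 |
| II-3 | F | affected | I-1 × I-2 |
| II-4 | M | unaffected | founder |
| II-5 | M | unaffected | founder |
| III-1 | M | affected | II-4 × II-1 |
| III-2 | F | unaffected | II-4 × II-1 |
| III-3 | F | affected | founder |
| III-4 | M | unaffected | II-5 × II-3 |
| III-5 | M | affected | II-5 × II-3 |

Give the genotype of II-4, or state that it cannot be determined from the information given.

II-4 is unaffected, so II-4 is hh.

hh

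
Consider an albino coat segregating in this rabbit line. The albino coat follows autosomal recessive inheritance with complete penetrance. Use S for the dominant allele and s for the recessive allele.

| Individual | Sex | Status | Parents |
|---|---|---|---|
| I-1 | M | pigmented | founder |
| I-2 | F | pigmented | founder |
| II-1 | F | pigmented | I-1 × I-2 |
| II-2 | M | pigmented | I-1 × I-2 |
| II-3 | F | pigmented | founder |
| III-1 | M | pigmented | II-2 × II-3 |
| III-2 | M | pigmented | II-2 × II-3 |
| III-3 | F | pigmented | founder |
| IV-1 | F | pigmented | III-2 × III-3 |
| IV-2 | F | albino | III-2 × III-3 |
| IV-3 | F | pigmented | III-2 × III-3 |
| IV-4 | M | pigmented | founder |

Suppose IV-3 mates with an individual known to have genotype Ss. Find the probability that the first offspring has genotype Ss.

III-2 is pigmented so carries S and passed s to IV-2 (ss), so III-2 is Ss.
III-3 is pigmented so carries S and passed s to IV-2 (ss), so III-3 is Ss.
IV-3 is a pigmented offspring of III-2 (Ss) × III-3 (Ss), whose cross gives 1/4 SS : 1/2 Ss : 1/4 ss; conditioning on being pigmented, IV-3 is SS with probability 1/3, Ss with probability 2/3.
Summing over parental genotype combinations, P(offspring has genotype Ss) = 1/3·1/2 + 2/3·1/2 = 1/2.

1/2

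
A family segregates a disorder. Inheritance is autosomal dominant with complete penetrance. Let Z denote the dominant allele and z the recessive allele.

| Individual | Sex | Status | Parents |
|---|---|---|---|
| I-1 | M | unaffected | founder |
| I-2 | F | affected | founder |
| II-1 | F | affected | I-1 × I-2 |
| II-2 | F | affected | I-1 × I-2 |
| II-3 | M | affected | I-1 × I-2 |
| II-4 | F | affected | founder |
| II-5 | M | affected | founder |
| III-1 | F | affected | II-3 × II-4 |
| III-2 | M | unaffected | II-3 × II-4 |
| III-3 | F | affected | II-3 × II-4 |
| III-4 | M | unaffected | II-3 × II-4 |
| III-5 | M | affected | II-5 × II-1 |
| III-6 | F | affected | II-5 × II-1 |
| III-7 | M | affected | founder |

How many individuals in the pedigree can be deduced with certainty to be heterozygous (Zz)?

Obligate heterozygotes: II-1 is affected so carries Z and received z from I-1 (zz), so II-1 is Zz; II-2 is affected so carries Z and received z from I-1 (zz), so II-2 is Zz; II-3 is affected so carries Z and received z from I-1 (zz), so II-3 is Zz; II-4 is affected so carries Z and passed z to III-2 (zz), so II-4 is Zz.
Every other individual is either homozygous by phenotype or has at least one consistent homozygous assignment, so the count is 4.

4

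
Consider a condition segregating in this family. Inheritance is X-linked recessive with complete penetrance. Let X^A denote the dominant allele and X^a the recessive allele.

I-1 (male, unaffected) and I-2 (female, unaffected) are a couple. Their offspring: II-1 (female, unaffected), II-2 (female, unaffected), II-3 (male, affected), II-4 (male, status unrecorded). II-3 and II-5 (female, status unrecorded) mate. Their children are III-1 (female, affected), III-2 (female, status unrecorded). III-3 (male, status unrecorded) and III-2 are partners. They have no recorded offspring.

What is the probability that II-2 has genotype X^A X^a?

1/2

I-1 is unaffected, so I-1 is X^A Y.
I-2 is unaffected so carries A and passed a to II-3 (X^a Y), so I-2 is X^A X^a.
Their cross gives offspring ratios 1/2 X^A X^A : 1/2 X^A X^a. Conditioning on II-2 being unaffected, P(X^A X^a) = 1/2 / 1 = 1/2.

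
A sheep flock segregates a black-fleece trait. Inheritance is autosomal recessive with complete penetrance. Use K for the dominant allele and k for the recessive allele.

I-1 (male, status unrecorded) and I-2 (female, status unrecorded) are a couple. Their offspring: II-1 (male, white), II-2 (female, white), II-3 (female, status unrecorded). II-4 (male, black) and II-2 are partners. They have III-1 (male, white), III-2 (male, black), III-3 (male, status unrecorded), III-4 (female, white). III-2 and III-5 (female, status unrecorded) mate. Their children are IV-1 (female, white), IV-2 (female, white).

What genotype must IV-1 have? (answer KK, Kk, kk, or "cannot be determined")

From phenotype alone, IV-1 is KK or Kk.
IV-1 is white so carries K and received k from III-2 (kk), so IV-1 is Kk.

Kk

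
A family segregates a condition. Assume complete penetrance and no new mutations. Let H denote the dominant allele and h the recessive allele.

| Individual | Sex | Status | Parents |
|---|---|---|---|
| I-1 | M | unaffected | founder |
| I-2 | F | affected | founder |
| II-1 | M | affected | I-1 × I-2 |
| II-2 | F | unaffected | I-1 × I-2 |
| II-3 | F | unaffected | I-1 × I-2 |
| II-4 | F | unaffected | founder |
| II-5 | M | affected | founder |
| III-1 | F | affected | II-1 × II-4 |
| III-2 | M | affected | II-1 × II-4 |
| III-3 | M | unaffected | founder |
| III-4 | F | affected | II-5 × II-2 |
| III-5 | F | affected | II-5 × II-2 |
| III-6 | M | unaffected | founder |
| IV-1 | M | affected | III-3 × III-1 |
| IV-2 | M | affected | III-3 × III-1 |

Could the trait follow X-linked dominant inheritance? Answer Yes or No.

Under X-linked dominant, III-2 (affected, male) cannot arise from II-1 (affected) × II-4 (unaffected).

No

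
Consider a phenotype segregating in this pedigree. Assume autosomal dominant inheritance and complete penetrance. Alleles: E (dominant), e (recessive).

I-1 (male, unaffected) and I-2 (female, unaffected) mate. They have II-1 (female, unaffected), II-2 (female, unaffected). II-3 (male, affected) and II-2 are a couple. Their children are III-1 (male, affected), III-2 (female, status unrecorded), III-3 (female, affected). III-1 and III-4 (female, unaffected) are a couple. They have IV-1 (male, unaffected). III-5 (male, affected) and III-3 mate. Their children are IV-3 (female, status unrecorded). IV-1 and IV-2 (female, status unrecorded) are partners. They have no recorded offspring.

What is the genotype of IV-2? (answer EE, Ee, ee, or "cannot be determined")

cannot be determined

IV-2's phenotype is unrecorded, and no parent or child forces a single allele at both positions; consistent genotype assignments exist with IV-2 as EE or Ee or ee.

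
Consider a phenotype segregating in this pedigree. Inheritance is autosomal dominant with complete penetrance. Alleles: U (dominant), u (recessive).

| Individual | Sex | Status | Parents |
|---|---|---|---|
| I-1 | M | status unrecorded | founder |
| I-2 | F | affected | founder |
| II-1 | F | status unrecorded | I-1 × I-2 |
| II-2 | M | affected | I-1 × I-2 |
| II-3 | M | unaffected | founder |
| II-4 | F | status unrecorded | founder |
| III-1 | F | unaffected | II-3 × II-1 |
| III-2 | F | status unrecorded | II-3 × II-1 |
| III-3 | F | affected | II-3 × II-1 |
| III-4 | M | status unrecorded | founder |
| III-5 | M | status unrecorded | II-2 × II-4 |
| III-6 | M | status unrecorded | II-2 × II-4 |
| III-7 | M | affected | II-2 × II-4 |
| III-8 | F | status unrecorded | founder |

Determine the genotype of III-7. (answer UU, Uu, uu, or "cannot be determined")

cannot be determined

III-7's phenotype allows UU or Uu, and no parent or child forces a single allele at both positions; consistent genotype assignments exist with III-7 as UU or Uu.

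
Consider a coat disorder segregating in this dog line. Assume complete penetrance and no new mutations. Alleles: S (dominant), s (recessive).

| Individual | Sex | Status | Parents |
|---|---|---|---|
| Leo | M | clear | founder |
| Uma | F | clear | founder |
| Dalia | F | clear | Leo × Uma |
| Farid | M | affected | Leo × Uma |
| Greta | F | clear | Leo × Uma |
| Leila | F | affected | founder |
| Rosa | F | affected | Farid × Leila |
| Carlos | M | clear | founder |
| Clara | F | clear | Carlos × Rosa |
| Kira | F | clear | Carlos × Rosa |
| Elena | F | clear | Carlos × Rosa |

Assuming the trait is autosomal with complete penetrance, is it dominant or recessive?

Leo and Uma are both clear yet have an affected child Farid. Under dominance, an affected child requires at least one affected parent, so the trait cannot be dominant.

recessive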